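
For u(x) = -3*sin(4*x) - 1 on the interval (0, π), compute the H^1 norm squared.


||u||_{H^1(0,π)}^2 = 155*π/2

u'(x) = -12*cos(4*x).
Expand u² and (u')² and integrate term by term on (0, π), using: for integers n ≥ 1, ∫_0^π sin²(nx) dx = ∫_0^π cos²(nx) dx = π/2; for n ≠ n', ∫_0^π sin(nx)sin(n'x) dx = ∫_0^π cos(nx)cos(n'x) dx = 0; and by product-to-sum, ∫_0^π sin(nx)cos(n'x) dx = ½∫_0^π [sin((n+n')x) + sin((n−n')x)] dx, which is 0 when n+n' is even and 2n/(n²−n'²) when n+n' is odd (it need not vanish on (0, π)). For the constant mode: ∫_0^π 1 dx = π, ∫_0^π cos(nx) dx = 0, ∫_0^π sin(nx) dx = (1−(−1)^n)/n.
  u² squared terms: (-1)²·∫1 dx = 1·π = π;  (-3)²·∫sin(4x)² dx = 9·π/2 = 9*π/2.
  u² cross terms: 2·(-1)·(-3)·∫1·sin(4x) dx = 6·(0) = 0.
  So ∫_0^π u² dx = π + 9*π/2 + 0 = 11*π/2.
  (u')² squared terms: (-12)²·∫cos(4x)² dx = 144·π/2 = 72*π.
  So ∫_0^π (u')² dx = 72*π.
||u||_{H^1}^2 = (11*π/2) + (72*π) = 155*π/2.


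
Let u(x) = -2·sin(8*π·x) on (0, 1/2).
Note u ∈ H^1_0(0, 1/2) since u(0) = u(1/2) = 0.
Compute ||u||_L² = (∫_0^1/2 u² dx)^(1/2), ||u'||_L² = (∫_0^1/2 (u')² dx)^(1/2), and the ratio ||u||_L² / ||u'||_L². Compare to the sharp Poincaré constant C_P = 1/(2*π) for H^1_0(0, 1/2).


||u||_L² / ||u'||_L² = 1/(8*π) < C_P = 1/(2*π).

u(x) = -2·sin(8*π·x), so u'(x) = -16*π*cos(8*π*x).
Writing u(x) = A·sin(kπx/L) with A = -2 and k = 4, use ∫_0^L sin²(kπx/L) dx = L/2 and ∫_0^L cos²(kπx/L) dx = L/2.
u² = 4·sin²(8*π·x) and (u')² = 256*π^2·cos²(8*π·x), and each of sin², cos² integrates to L/2 = 1/4 over (0, 1/2).
∫_0^1/2 u² dx = 1, so ||u||_L² = 1.
∫_0^1/2 (u')² dx = 64*π^2, so ||u'||_L² = 8*π.
Ratio ||u||_L² / ||u'||_L² = 1/(8*π).
Sharp Poincaré constant on H^1_0(0, 1/2) is C_P = L/π = 1/(2*π), achieved by sin(2*π·x).
This is the k = 4 harmonic; the ratio L/(kπ) is strictly less than C_P = L/π, consistent with the sharp inequality ||u||_L² ≤ C_P ||u'||_L².


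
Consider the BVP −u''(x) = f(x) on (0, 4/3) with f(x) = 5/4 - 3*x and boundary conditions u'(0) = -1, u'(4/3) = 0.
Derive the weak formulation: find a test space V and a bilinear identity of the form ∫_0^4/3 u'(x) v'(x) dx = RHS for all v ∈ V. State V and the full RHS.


V = H^1(0, 4/3) (v unrestricted at boundary; u is determined up to an additive constant); weak form: ∫_0^4/3 u'v' dx = ∫_0^4/3 (5/4 - 3*x) v dx + v(0) for all v ∈ V.

Multiply both sides by a test function v and integrate from 0 to 4/3:
  ∫_0^4/3 −u''(x) v(x) dx = ∫_0^4/3 f(x) v(x) dx.
Integrate the LHS by parts once:
  ∫_0^4/3 −u'' v dx = −[u'(x) v(x)]_0^4/3 + ∫_0^4/3 u'(x) v'(x) dx.
Thus ∫_0^4/3 u'(x) v'(x) dx = ∫_0^4/3 f(x) v(x) dx + [u'(x) v(x)]_0^4/3.
Choose V so that boundary terms are either known or forced to vanish.
u has inhomogeneous Neumann u'(0) = -1, u'(4/3) = 0. [u' v]_0^4/3 = (0)·v(4/3) − (-1)·v(0) = v(0). Take V = H^1(0, 4/3); boundary term becomes part of RHS.
Weak formulation: find u (satisfying any essential BC) such that ∫_0^4/3 u'(x) v'(x) dx = ∫_0^4/3 f v dx + v(0) for all v ∈ V (Neumann data are natural BCs: they enter the RHS as boundary terms).
Substituting f(x) = 5/4 - 3*x, the right-hand side is ∫_0^4/3 (5/4 - 3*x) v dx + v(0).
Compatibility check (pure Neumann): taking v ≡ 1 ∈ V gives 0 = ∫_0^4/3 f dx + (0) − (-1), i.e. ∫_0^4/3 f dx must equal u'(0) − u'(4/3) = -1. Indeed ∫_0^4/3 (5/4 - 3*x) dx = -1, so the data are compatible. The solution is then unique only up to an additive constant (fix it e.g. by requiring ∫_0^4/3 u dx = 0).


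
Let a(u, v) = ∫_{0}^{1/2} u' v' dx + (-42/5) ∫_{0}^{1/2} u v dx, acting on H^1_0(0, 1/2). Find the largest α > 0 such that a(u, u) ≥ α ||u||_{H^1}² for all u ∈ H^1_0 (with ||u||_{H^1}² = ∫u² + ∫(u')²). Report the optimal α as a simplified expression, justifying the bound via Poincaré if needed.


α = 2*(-21 + 10*π^2)/(5*(1 + 4*π^2))

Coercivity of a(·,·) on H^1_0(0, 1/2) means a(u, u) ≥ α ||u||_{H^1}² for every u ∈ H^1_0.
The interval has length L = 1/2, and Poincaré/coercivity depend only on L. Here a(u, u) = ∫(u')² + (-42/5)·∫u².
Here c = -42/5 < 0 with |c| < (π/L)² = 4*π^2, so coercivity still holds. The condition a(u,u) ≥ α||u||_{H^1}² reads (1−α)∫(u')² ≥ (α−c)∫u². Any admissible α is ≤ 1 (rapidly oscillating u have ∫u²/∫(u')² → 0), and α = 1 would force 0 ≥ (1−c)∫u², impossible since c < 1; so 1−α > 0. By the sharp Poincaré inequality on H^1_0 of an interval of length L, ∫(u')² ≥ (π/L)²∫u² with equality for the first sine mode sin(π(x−x₀)/L) (x₀ the left endpoint), so the inequality holds for all u iff (1−α)(π/L)² ≥ α − c, i.e. α ≤ ((π/L)² + c)/((π/L)² + 1) = (1 + c(L/π)²)/(1 + (L/π)²). (Direct route, valid since c ≤ 0: Poincaré gives c∫u² ≥ c(L/π)²∫(u')², so a(u,u) ≥ (1 + c(L/π)²)∫(u')², while ||u||_{H^1}² ≤ (1 + (L/π)²)∫(u')²; dividing yields the same α.) With (π/L)² = 4*π^2 and c = -42/5, the largest admissible constant is α = ((π/L)² + c)/((π/L)² + 1).
Simplifying, α = 2*(-21 + 10*π^2)/(5*(1 + 4*π^2)).


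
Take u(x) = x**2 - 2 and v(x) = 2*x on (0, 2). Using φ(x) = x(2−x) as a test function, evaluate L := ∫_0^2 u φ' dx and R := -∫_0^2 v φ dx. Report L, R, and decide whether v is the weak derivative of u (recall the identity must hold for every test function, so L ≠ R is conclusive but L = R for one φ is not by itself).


LHS = -8/3, RHS = -8/3. Yes, v = u' weakly.

u(x) = x**2 - 2, classical derivative u'(x) = 2*x.
φ(x) = x(2−x), so φ'(x) = 2 - 2*x.
Note φ(0) = φ(2) = 0, so the boundary term u·φ vanishes.
LHS = ∫_0^2 u(x) φ'(x) dx = ∫_0^2 (-2*x^3 + 2*x^2 + 4*x - 4) dx. Term by term:
  ∫_0^2 -2*x^3 dx = -8;  ∫_0^2 2*x^2 dx = 16/3;  ∫_0^2 4*x dx = 8;
  ∫_0^2 -4 dx = -8.
Sum: -8 + 16/3 + 8 − 8 = -8/3.
So LHS = -8/3.
∫_0^2 v(x) φ(x) dx = ∫_0^2 (-2*x^3 + 4*x^2) dx. Term by term:
  ∫_0^2 -2*x^3 dx = -8;  ∫_0^2 4*x^2 dx = 32/3.
Sum: -8 + 32/3 = 8/3.
So RHS = -∫_0^2 v(x) φ(x) dx = -8/3.
LHS = RHS, so the identity holds for this test φ.
Moreover u is smooth here and v(x) = u'(x) = 2*x pointwise, so the identity holds for every test function. Hence v is the weak derivative of u.


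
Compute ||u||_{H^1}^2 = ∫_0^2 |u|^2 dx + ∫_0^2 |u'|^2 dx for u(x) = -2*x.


||u||_{H^1}^2 = 56/3

The H^1 norm (squared) on an interval (0, L) is
  ||u||_{H^1}^2 = ∫_0^L u(x)^2 dx + ∫_0^L u'(x)^2 dx.
Compute u'(x) = -2.
Then u(x)^2 = 4*x**2 and u'(x)^2 = 4.
Integrate each monomial from 0 to 2 using ∫_0^2 c·x^n dx = c·2^(n+1)/(n+1):
  ∫_0^2 u(x)^2 dx = ∫_0^2 (4*x^2) dx. Term by term:
    ∫_0^2 4*x^2 dx = 32/3.
  ∫_0^2 u'(x)^2 dx = ∫_0^2 (4) dx. Term by term:
    ∫_0^2 4 dx = 8.
Adding: ||u||_{H^1}^2 = 32/3 + 8 = 56/3.


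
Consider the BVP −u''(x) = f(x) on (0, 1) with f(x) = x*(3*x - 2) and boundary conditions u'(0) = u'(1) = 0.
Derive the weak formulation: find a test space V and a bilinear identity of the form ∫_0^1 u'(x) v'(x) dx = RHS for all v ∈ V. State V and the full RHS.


V = H^1(0, 1) (no boundary constraint on v; u is determined up to an additive constant); weak form: ∫_0^1 u'v' dx = ∫_0^1 (x*(3*x - 2)) v dx for all v ∈ V.

Multiply both sides by a test function v and integrate from 0 to 1:
  ∫_0^1 −u''(x) v(x) dx = ∫_0^1 f(x) v(x) dx.
Integrate the LHS by parts once:
  ∫_0^1 −u'' v dx = −[u'(x) v(x)]_0^1 + ∫_0^1 u'(x) v'(x) dx.
Thus ∫_0^1 u'(x) v'(x) dx = ∫_0^1 f(x) v(x) dx + [u'(x) v(x)]_0^1.
Choose V so that boundary terms are either known or forced to vanish.
u has homogeneous Neumann: u'(0) = u'(1) = 0. So [u' v]_0^1 = 0·v(1) − 0·v(0) = 0 for any v; take V = H^1(0, 1).
Weak formulation: find u (satisfying any essential BC) such that ∫_0^1 u'(x) v'(x) dx = ∫_0^1 f v dx for all v ∈ V (homogeneous Neumann, so boundary terms vanish).
Substituting f(x) = x*(3*x - 2), the right-hand side is ∫_0^1 (x*(3*x - 2)) v dx.
Compatibility check (pure Neumann): taking v ≡ 1 ∈ V gives 0 = ∫_0^1 f dx + (0) − (0), i.e. ∫_0^1 f dx must equal u'(0) − u'(1) = 0. Indeed ∫_0^1 (x*(3*x - 2)) dx = 0, so the data are compatible. The solution is then unique only up to an additive constant (fix it e.g. by requiring ∫_0^1 u dx = 0).


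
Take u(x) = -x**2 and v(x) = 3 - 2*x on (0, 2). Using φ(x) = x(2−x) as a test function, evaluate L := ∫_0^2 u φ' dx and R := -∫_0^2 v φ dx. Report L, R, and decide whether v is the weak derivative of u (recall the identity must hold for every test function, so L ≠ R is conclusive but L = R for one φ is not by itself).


LHS = 8/3, RHS = -4/3. No, v is not the weak derivative of u.

u(x) = -x**2, classical derivative u'(x) = -2*x.
φ(x) = x(2−x), so φ'(x) = 2 - 2*x.
Note φ(0) = φ(2) = 0, so the boundary term u·φ vanishes.
LHS = ∫_0^2 u(x) φ'(x) dx = ∫_0^2 (2*x^3 - 2*x^2) dx. Term by term:
  ∫_0^2 2*x^3 dx = 8;  ∫_0^2 -2*x^2 dx = -16/3.
Sum: 8 − 16/3 = 8/3.
So LHS = 8/3.
∫_0^2 v(x) φ(x) dx = ∫_0^2 (2*x^3 - 7*x^2 + 6*x) dx. Term by term:
  ∫_0^2 2*x^3 dx = 8;  ∫_0^2 -7*x^2 dx = -56/3;  ∫_0^2 6*x dx = 12.
Sum: 8 − 56/3 + 12 = 4/3.
So RHS = -∫_0^2 v(x) φ(x) dx = -4/3.
LHS − RHS = 4 ≠ 0, so the identity fails.
(For a valid weak derivative the identity must hold for EVERY test function, in particular this one. The failure shows v is NOT the weak derivative of u.)
Correct weak derivative would be u'(x) = -2*x.


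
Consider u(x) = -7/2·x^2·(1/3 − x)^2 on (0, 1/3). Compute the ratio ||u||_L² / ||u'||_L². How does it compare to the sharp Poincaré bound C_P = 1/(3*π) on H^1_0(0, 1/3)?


||u||_L² / ||u'||_L² = sqrt(3)/18 < C_P = 1/(3*π).

u(x) = -7/2·x^2·(1/3 − x)^2, so u'(x) = 7*x*(-18*x^2 + 9*x - 1)/9.
u(x) = -7/2·x^2·(1/3 − x)^2 vanishes at x = 0 and x = 1/3, so u ∈ H^1_0(0, 1/3). Differentiate via the product rule and integrate the resulting polynomials term by term.
  ∫_0^1/3 u² dx = ∫_0^1/3 (49*x^8/4 - 49*x^7/3 + 49*x^6/6 - 49*x^5/27 + 49*x^4/324) dx. Term by term:
    ∫_0^1/3 49*x^8/4 dx = 49/708588;  ∫_0^1/3 -49*x^7/3 dx = -49/157464;  ∫_0^1/3 49*x^6/6 dx = 7/13122;
    ∫_0^1/3 -49*x^5/27 dx = -49/118098;  ∫_0^1/3 49*x^4/324 dx = 49/393660.
  Sum: 49/708588 − 49/157464 + 7/13122 − 49/118098 + 49/393660 = 7/7085880.
  ∫_0^1/3 (u')² dx = ∫_0^1/3 (196*x^6 - 196*x^5 + 637*x^4/9 - 98*x^3/9 + 49*x^2/81) dx. Term by term:
    ∫_0^1/3 196*x^6 dx = 28/2187;  ∫_0^1/3 -196*x^5 dx = -98/2187;  ∫_0^1/3 637*x^4/9 dx = 637/10935;
    ∫_0^1/3 -98*x^3/9 dx = -49/1458;  ∫_0^1/3 49*x^2/81 dx = 49/6561.
  Sum: 28/2187 − 98/2187 + 637/10935 − 49/1458 + 49/6561 = 7/65610.
∫_0^1/3 u² dx = 7/7085880, so ||u||_L² = sqrt(210)/14580.
∫_0^1/3 (u')² dx = 7/65610, so ||u'||_L² = sqrt(70)/810.
Ratio ||u||_L² / ||u'||_L² = sqrt(3)/18.
Sharp Poincaré constant on H^1_0(0, 1/3) is C_P = L/π = 1/(3*π), achieved by sin(3*π·x).
A polynomial bump cannot attain the sharp Poincaré constant (only the first sine eigenfunction does), so the ratio is strictly less than C_P, consistent with ||u||_L² ≤ C_P ||u'||_L².


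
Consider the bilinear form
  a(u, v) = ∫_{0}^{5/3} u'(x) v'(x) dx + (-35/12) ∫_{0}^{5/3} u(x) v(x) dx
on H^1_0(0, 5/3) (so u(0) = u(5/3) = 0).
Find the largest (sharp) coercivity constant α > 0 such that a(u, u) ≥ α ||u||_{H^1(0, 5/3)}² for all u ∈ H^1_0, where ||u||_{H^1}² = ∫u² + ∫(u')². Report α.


α = (-875 + 108*π^2)/(12*(25 + 9*π^2))

Coercivity of a(·,·) on H^1_0(0, 5/3) means a(u, u) ≥ α ||u||_{H^1}² for every u ∈ H^1_0.
The interval has length L = 5/3, and Poincaré/coercivity depend only on L. Here a(u, u) = ∫(u')² + (-35/12)·∫u².
Here c = -35/12 < 0 with |c| < (π/L)² = 9*π^2/25, so coercivity still holds. The condition a(u,u) ≥ α||u||_{H^1}² reads (1−α)∫(u')² ≥ (α−c)∫u². Any admissible α is ≤ 1 (rapidly oscillating u have ∫u²/∫(u')² → 0), and α = 1 would force 0 ≥ (1−c)∫u², impossible since c < 1; so 1−α > 0. By the sharp Poincaré inequality on H^1_0 of an interval of length L, ∫(u')² ≥ (π/L)²∫u² with equality for the first sine mode sin(π(x−x₀)/L) (x₀ the left endpoint), so the inequality holds for all u iff (1−α)(π/L)² ≥ α − c, i.e. α ≤ ((π/L)² + c)/((π/L)² + 1) = (1 + c(L/π)²)/(1 + (L/π)²). (Direct route, valid since c ≤ 0: Poincaré gives c∫u² ≥ c(L/π)²∫(u')², so a(u,u) ≥ (1 + c(L/π)²)∫(u')², while ||u||_{H^1}² ≤ (1 + (L/π)²)∫(u')²; dividing yields the same α.) With (π/L)² = 9*π^2/25 and c = -35/12, the largest admissible constant is α = ((π/L)² + c)/((π/L)² + 1).
Simplifying, α = (-875 + 108*π^2)/(12*(25 + 9*π^2)).


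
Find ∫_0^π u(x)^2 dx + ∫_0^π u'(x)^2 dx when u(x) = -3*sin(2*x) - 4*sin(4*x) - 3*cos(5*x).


||u||_{H^1(0,π)}^2 = -13520/21 + 551*π/2

u'(x) = 15*sin(5*x) - 6*cos(2*x) - 16*cos(4*x).
Expand u² and (u')² and integrate term by term on (0, π), using: for integers n ≥ 1, ∫_0^π sin²(nx) dx = ∫_0^π cos²(nx) dx = π/2; for n ≠ n', ∫_0^π sin(nx)sin(n'x) dx = ∫_0^π cos(nx)cos(n'x) dx = 0; and by product-to-sum, ∫_0^π sin(nx)cos(n'x) dx = ½∫_0^π [sin((n+n')x) + sin((n−n')x)] dx, which is 0 when n+n' is even and 2n/(n²−n'²) when n+n' is odd (it need not vanish on (0, π)).
  u² squared terms: (-4)²·∫sin(4x)² dx = 16·π/2 = 8*π;  (-3)²·∫cos(5x)² dx = 9·π/2 = 9*π/2;  (-3)²·∫sin(2x)² dx = 9·π/2 = 9*π/2.
  u² cross terms: 2·(-4)·(-3)·∫sin(4x)·cos(5x) dx = 24·(-8/9) = -64/3;  2·(-4)·(-3)·∫sin(4x)·sin(2x) dx = 24·(0) = 0;  2·(-3)·(-3)·∫cos(5x)·sin(2x) dx = 18·(-4/21) = -24/7.
  So ∫_0^π u² dx = 8*π + 9*π/2 + 9*π/2 − 64/3 + 0 − 24/7 = -520/21 + 17*π.
  (u')² squared terms: (-16)²·∫cos(4x)² dx = 256·π/2 = 128*π;  (-6)²·∫cos(2x)² dx = 36·π/2 = 18*π;  (15)²·∫sin(5x)² dx = 225·π/2 = 225*π/2.
  (u')² cross terms: 2·(-16)·(-6)·∫cos(4x)·cos(2x) dx = 192·(0) = 0;  2·(-16)·(15)·∫cos(4x)·sin(5x) dx = -480·(10/9) = -1600/3;  2·(-6)·(15)·∫cos(2x)·sin(5x) dx = -180·(10/21) = -600/7.
  So ∫_0^π (u')² dx = 128*π + 18*π + 225*π/2 + 0 − 1600/3 − 600/7 = -13000/21 + 517*π/2.
||u||_{H^1}^2 = (-520/21 + 17*π) + (-13000/21 + 517*π/2) = -13520/21 + 551*π/2.


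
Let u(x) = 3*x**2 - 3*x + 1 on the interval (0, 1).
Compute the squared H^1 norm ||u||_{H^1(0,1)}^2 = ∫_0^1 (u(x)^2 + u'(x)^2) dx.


||u||_{H^1}^2 = 33/10

The H^1 norm (squared) on an interval (0, L) is
  ||u||_{H^1}^2 = ∫_0^L u(x)^2 dx + ∫_0^L u'(x)^2 dx.
Compute u'(x) = 6*x - 3.
Then u(x)^2 = 9*x**4 - 18*x**3 + 15*x**2 - 6*x + 1 and u'(x)^2 = 36*x**2 - 36*x + 9.
Integrate each monomial from 0 to 1 using ∫_0^1 c·x^n dx = c·1^(n+1)/(n+1):
  ∫_0^1 u(x)^2 dx = ∫_0^1 (9*x^4 - 18*x^3 + 15*x^2 - 6*x + 1) dx. Term by term:
    ∫_0^1 9*x^4 dx = 9/5;  ∫_0^1 -18*x^3 dx = -9/2;  ∫_0^1 15*x^2 dx = 5;
    ∫_0^1 -6*x dx = -3;  ∫_0^1 1 dx = 1.
  Sum: 9/5 − 9/2 + 5 − 3 + 1 = 3/10.
  ∫_0^1 u'(x)^2 dx = ∫_0^1 (36*x^2 - 36*x + 9) dx. Term by term:
    ∫_0^1 36*x^2 dx = 12;  ∫_0^1 -36*x dx = -18;  ∫_0^1 9 dx = 9.
  Sum: 12 − 18 + 9 = 3.
Adding: ||u||_{H^1}^2 = 3/10 + 3 = 33/10.


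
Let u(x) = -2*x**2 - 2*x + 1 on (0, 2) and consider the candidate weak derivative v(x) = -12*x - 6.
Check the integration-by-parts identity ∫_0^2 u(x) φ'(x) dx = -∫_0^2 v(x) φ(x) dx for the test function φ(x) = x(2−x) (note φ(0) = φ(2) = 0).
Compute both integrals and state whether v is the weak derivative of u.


LHS = 8, RHS = 24. No, v is not the weak derivative of u.

u(x) = -2*x**2 - 2*x + 1, classical derivative u'(x) = -4*x - 2.
φ(x) = x(2−x), so φ'(x) = 2 - 2*x.
Note φ(0) = φ(2) = 0, so the boundary term u·φ vanishes.
LHS = ∫_0^2 u(x) φ'(x) dx = ∫_0^2 (4*x^3 - 6*x + 2) dx. Term by term:
  ∫_0^2 4*x^3 dx = 16;  ∫_0^2 -6*x dx = -12;  ∫_0^2 2 dx = 4.
Sum: 16 − 12 + 4 = 8.
So LHS = 8.
∫_0^2 v(x) φ(x) dx = ∫_0^2 (12*x^3 - 18*x^2 - 12*x) dx. Term by term:
  ∫_0^2 12*x^3 dx = 48;  ∫_0^2 -18*x^2 dx = -48;  ∫_0^2 -12*x dx = -24.
Sum: 48 − 48 − 24 = -24.
So RHS = -∫_0^2 v(x) φ(x) dx = 24.
LHS − RHS = -16 ≠ 0, so the identity fails.
(For a valid weak derivative the identity must hold for EVERY test function, in particular this one. The failure shows v is NOT the weak derivative of u.)
Correct weak derivative would be u'(x) = -4*x - 2.


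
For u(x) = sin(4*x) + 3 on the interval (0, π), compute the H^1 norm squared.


||u||_{H^1(0,π)}^2 = 35*π/2

u'(x) = 4*cos(4*x).
Expand u² and (u')² and integrate term by term on (0, π), using: for integers n ≥ 1, ∫_0^π sin²(nx) dx = ∫_0^π cos²(nx) dx = π/2; for n ≠ n', ∫_0^π sin(nx)sin(n'x) dx = ∫_0^π cos(nx)cos(n'x) dx = 0; and by product-to-sum, ∫_0^π sin(nx)cos(n'x) dx = ½∫_0^π [sin((n+n')x) + sin((n−n')x)] dx, which is 0 when n+n' is even and 2n/(n²−n'²) when n+n' is odd (it need not vanish on (0, π)). For the constant mode: ∫_0^π 1 dx = π, ∫_0^π cos(nx) dx = 0, ∫_0^π sin(nx) dx = (1−(−1)^n)/n.
  u² squared terms: (3)²·∫1 dx = 9·π = 9*π;  (1)²·∫sin(4x)² dx = 1·π/2 = π/2.
  u² cross terms: 2·(3)·(1)·∫1·sin(4x) dx = 6·(0) = 0.
  So ∫_0^π u² dx = 9*π + π/2 + 0 = 19*π/2.
  (u')² squared terms: (4)²·∫cos(4x)² dx = 16·π/2 = 8*π.
  So ∫_0^π (u')² dx = 8*π.
||u||_{H^1}^2 = (19*π/2) + (8*π) = 35*π/2.


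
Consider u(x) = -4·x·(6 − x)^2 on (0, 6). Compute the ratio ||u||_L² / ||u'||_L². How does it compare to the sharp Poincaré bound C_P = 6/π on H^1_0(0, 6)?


||u||_L² / ||u'||_L² = 3*sqrt(14)/7 < C_P = 6/π.

u(x) = -4·x·(6 − x)^2, so u'(x) = 12*(2 - x)*(x - 6).
u(x) = -4·x·(6 − x)^2 vanishes at x = 0 and x = 6, so u ∈ H^1_0(0, 6). Differentiate via the product rule and integrate the resulting polynomials term by term.
  ∫_0^6 u² dx = ∫_0^6 (16*x^6 - 384*x^5 + 3456*x^4 - 13824*x^3 + 20736*x^2) dx. Term by term:
    ∫_0^6 16*x^6 dx = 4478976/7;  ∫_0^6 -384*x^5 dx = -2985984;  ∫_0^6 3456*x^4 dx = 26873856/5;
    ∫_0^6 -13824*x^3 dx = -4478976;  ∫_0^6 20736*x^2 dx = 1492992.
  Sum: 4478976/7 − 2985984 + 26873856/5 − 4478976 + 1492992 = 1492992/35.
  ∫_0^6 (u')² dx = ∫_0^6 (144*x^4 - 2304*x^3 + 12672*x^2 - 27648*x + 20736) dx. Term by term:
    ∫_0^6 144*x^4 dx = 1119744/5;  ∫_0^6 -2304*x^3 dx = -746496;  ∫_0^6 12672*x^2 dx = 912384;
    ∫_0^6 -27648*x dx = -497664;  ∫_0^6 20736 dx = 124416.
  Sum: 1119744/5 − 746496 + 912384 − 497664 + 124416 = 82944/5.
∫_0^6 u² dx = 1492992/35, so ||u||_L² = 864*sqrt(70)/35.
∫_0^6 (u')² dx = 82944/5, so ||u'||_L² = 288*sqrt(5)/5.
Ratio ||u||_L² / ||u'||_L² = 3*sqrt(14)/7.
Sharp Poincaré constant on H^1_0(0, 6) is C_P = L/π = 6/π, achieved by sin(π/6·x).
A polynomial bump cannot attain the sharp Poincaré constant (only the first sine eigenfunction does), so the ratio is strictly less than C_P, consistent with ||u||_L² ≤ C_P ||u'||_L².


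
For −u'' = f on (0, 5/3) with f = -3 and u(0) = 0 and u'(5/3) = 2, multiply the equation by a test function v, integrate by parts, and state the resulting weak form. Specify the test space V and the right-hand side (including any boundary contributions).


V = {v ∈ H^1(0, 5/3) : v(0) = 0} (test functions vanish at x = 0 where u is specified); weak form: ∫_0^5/3 u'v' dx = ∫_0^5/3 (-3) v dx + 2·v(5/3) for all v ∈ V.

Multiply both sides by a test function v and integrate from 0 to 5/3:
  ∫_0^5/3 −u''(x) v(x) dx = ∫_0^5/3 f(x) v(x) dx.
Integrate the LHS by parts once:
  ∫_0^5/3 −u'' v dx = −[u'(x) v(x)]_0^5/3 + ∫_0^5/3 u'(x) v'(x) dx.
Thus ∫_0^5/3 u'(x) v'(x) dx = ∫_0^5/3 f(x) v(x) dx + [u'(x) v(x)]_0^5/3.
Choose V so that boundary terms are either known or forced to vanish.
Mixed BC: u(0) = 0 (Dirichlet) and u'(5/3) = 2 (Neumann). Define V = {v ∈ H^1(0, 5/3) : v(0) = 0}. Then [u' v]_0^5/3 = u'(5/3)·v(5/3) − u'(0)·0 = 2·v(5/3).
Weak formulation: find u (satisfying any essential BC) such that ∫_0^5/3 u'(x) v'(x) dx = ∫_0^5/3 f v dx + 2·v(5/3) for all v ∈ V (Dirichlet at 0 absorbed into V; Neumann datum at x = 5/3 contributes the boundary term).
Substituting f(x) = -3, the right-hand side is ∫_0^5/3 (-3) v dx + 2·v(5/3).


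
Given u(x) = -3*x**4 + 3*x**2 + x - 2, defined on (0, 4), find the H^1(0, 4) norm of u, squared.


||u||_{H^1}^2 = 7908524/15

The H^1 norm (squared) on an interval (0, L) is
  ||u||_{H^1}^2 = ∫_0^L u(x)^2 dx + ∫_0^L u'(x)^2 dx.
Compute u'(x) = -12*x**3 + 6*x + 1.
Then u(x)^2 = 9*x**8 - 18*x**6 - 6*x**5 + 21*x**4 + 6*x**3 - 11*x**2 - 4*x + 4 and u'(x)^2 = 144*x**6 - 144*x**4 - 24*x**3 + 36*x**2 + 12*x + 1.
Integrate each monomial from 0 to 4 using ∫_0^4 c·x^n dx = c·4^(n+1)/(n+1):
  ∫_0^4 u(x)^2 dx = ∫_0^4 (9*x^8 - 18*x^6 - 6*x^5 + 21*x^4 + 6*x^3 - 11*x^2 - 4*x + 4) dx. Term by term:
    ∫_0^4 9*x^8 dx = 262144;  ∫_0^4 -18*x^6 dx = -294912/7;  ∫_0^4 -6*x^5 dx = -4096;
    ∫_0^4 21*x^4 dx = 21504/5;  ∫_0^4 6*x^3 dx = 384;  ∫_0^4 -11*x^2 dx = -704/3;
    ∫_0^4 -4*x dx = -32;  ∫_0^4 4 dx = 16.
  Sum: 262144 − 294912/7 − 4096 + 21504/5 + 384 − 704/3 − 32 + 16 = 23136944/105.
  ∫_0^4 u'(x)^2 dx = ∫_0^4 (144*x^6 - 144*x^4 - 24*x^3 + 36*x^2 + 12*x + 1) dx. Term by term:
    ∫_0^4 144*x^6 dx = 2359296/7;  ∫_0^4 -144*x^4 dx = -147456/5;  ∫_0^4 -24*x^3 dx = -1536;
    ∫_0^4 36*x^2 dx = 768;  ∫_0^4 12*x dx = 96;  ∫_0^4 1 dx = 4.
  Sum: 2359296/7 − 147456/5 − 1536 + 768 + 96 + 4 = 10740908/35.
Adding: ||u||_{H^1}^2 = 23136944/105 + 10740908/35 = 7908524/15.


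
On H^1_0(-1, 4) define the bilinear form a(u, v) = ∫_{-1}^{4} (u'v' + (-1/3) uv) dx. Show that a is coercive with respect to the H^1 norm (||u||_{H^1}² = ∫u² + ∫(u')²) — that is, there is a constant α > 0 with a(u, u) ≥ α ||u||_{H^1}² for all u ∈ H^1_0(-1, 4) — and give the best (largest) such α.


α = (-25/3 + π^2)/(π^2 + 25)

Coercivity of a(·,·) on H^1_0(-1, 4) means a(u, u) ≥ α ||u||_{H^1}² for every u ∈ H^1_0.
The interval has length L = 5, and Poincaré/coercivity depend only on L. Here a(u, u) = ∫(u')² + (-1/3)·∫u².
Here c = -1/3 < 0 with |c| < (π/L)² = π^2/25, so coercivity still holds. The condition a(u,u) ≥ α||u||_{H^1}² reads (1−α)∫(u')² ≥ (α−c)∫u². Any admissible α is ≤ 1 (rapidly oscillating u have ∫u²/∫(u')² → 0), and α = 1 would force 0 ≥ (1−c)∫u², impossible since c < 1; so 1−α > 0. By the sharp Poincaré inequality on H^1_0 of an interval of length L, ∫(u')² ≥ (π/L)²∫u² with equality for the first sine mode sin(π(x−x₀)/L) (x₀ the left endpoint), so the inequality holds for all u iff (1−α)(π/L)² ≥ α − c, i.e. α ≤ ((π/L)² + c)/((π/L)² + 1) = (1 + c(L/π)²)/(1 + (L/π)²). (Direct route, valid since c ≤ 0: Poincaré gives c∫u² ≥ c(L/π)²∫(u')², so a(u,u) ≥ (1 + c(L/π)²)∫(u')², while ||u||_{H^1}² ≤ (1 + (L/π)²)∫(u')²; dividing yields the same α.) With (π/L)² = π^2/25 and c = -1/3, the largest admissible constant is α = ((π/L)² + c)/((π/L)² + 1).
Simplifying, α = (-25/3 + π^2)/(π^2 + 25).


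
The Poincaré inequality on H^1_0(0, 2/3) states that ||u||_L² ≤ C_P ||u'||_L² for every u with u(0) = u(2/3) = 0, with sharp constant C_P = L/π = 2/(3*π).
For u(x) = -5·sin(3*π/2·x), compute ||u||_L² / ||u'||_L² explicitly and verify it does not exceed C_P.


||u||_L² / ||u'||_L² = 2/(3*π) = C_P.

u(x) = -5·sin(3*π/2·x), so u'(x) = -15*π*cos(3*π*x/2)/2.
Writing u(x) = A·sin(kπx/L) with A = -5 and k = 1, use ∫_0^L sin²(kπx/L) dx = L/2 and ∫_0^L cos²(kπx/L) dx = L/2.
u² = 25·sin²(3*π/2·x) and (u')² = 225*π^2/4·cos²(3*π/2·x), and each of sin², cos² integrates to L/2 = 1/3 over (0, 2/3).
∫_0^2/3 u² dx = 25/3, so ||u||_L² = 5*sqrt(3)/3.
∫_0^2/3 (u')² dx = 75*π^2/4, so ||u'||_L² = 5*sqrt(3)*π/2.
Ratio ||u||_L² / ||u'||_L² = 2/(3*π).
Sharp Poincaré constant on H^1_0(0, 2/3) is C_P = L/π = 2/(3*π), achieved by sin(3*π/2·x).
This is the k = 1 eigenfunction (up to amplitude), so the ratio equals the sharp Poincaré constant exactly.


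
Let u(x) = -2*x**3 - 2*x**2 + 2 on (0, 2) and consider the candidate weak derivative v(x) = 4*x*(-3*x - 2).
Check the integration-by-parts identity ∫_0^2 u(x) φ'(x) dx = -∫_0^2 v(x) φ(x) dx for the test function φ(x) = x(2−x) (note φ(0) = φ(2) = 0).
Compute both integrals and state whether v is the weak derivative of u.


LHS = 224/15, RHS = 448/15. No, v is not the weak derivative of u.

u(x) = -2*x**3 - 2*x**2 + 2, classical derivative u'(x) = -6*x**2 - 4*x.
φ(x) = x(2−x), so φ'(x) = 2 - 2*x.
Note φ(0) = φ(2) = 0, so the boundary term u·φ vanishes.
LHS = ∫_0^2 u(x) φ'(x) dx = ∫_0^2 (4*x^4 - 4*x^2 - 4*x + 4) dx. Term by term:
  ∫_0^2 4*x^4 dx = 128/5;  ∫_0^2 -4*x^2 dx = -32/3;  ∫_0^2 -4*x dx = -8;
  ∫_0^2 4 dx = 8.
Sum: 128/5 − 32/3 − 8 + 8 = 224/15.
So LHS = 224/15.
∫_0^2 v(x) φ(x) dx = ∫_0^2 (12*x^4 - 16*x^3 - 16*x^2) dx. Term by term:
  ∫_0^2 12*x^4 dx = 384/5;  ∫_0^2 -16*x^3 dx = -64;  ∫_0^2 -16*x^2 dx = -128/3.
Sum: 384/5 − 64 − 128/3 = -448/15.
So RHS = -∫_0^2 v(x) φ(x) dx = 448/15.
LHS − RHS = -224/15 ≠ 0, so the identity fails.
(For a valid weak derivative the identity must hold for EVERY test function, in particular this one. The failure shows v is NOT the weak derivative of u.)
Correct weak derivative would be u'(x) = -6*x**2 - 4*x.


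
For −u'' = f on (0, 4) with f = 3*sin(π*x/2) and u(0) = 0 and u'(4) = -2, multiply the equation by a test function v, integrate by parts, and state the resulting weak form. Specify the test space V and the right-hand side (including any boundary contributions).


V = {v ∈ H^1(0, 4) : v(0) = 0} (test functions vanish at x = 0 where u is specified); weak form: ∫_0^4 u'v' dx = ∫_0^4 (3*sin(π*x/2)) v dx − 2·v(4) for all v ∈ V.

Multiply both sides by a test function v and integrate from 0 to 4:
  ∫_0^4 −u''(x) v(x) dx = ∫_0^4 f(x) v(x) dx.
Integrate the LHS by parts once:
  ∫_0^4 −u'' v dx = −[u'(x) v(x)]_0^4 + ∫_0^4 u'(x) v'(x) dx.
Thus ∫_0^4 u'(x) v'(x) dx = ∫_0^4 f(x) v(x) dx + [u'(x) v(x)]_0^4.
Choose V so that boundary terms are either known or forced to vanish.
Mixed BC: u(0) = 0 (Dirichlet) and u'(4) = -2 (Neumann). Define V = {v ∈ H^1(0, 4) : v(0) = 0}. Then [u' v]_0^4 = u'(4)·v(4) − u'(0)·0 = − 2·v(4).
Weak formulation: find u (satisfying any essential BC) such that ∫_0^4 u'(x) v'(x) dx = ∫_0^4 f v dx − 2·v(4) for all v ∈ V (Dirichlet at 0 absorbed into V; Neumann datum at x = 4 contributes the boundary term).
Substituting f(x) = 3*sin(π*x/2), the right-hand side is ∫_0^4 (3*sin(π*x/2)) v dx − 2·v(4).


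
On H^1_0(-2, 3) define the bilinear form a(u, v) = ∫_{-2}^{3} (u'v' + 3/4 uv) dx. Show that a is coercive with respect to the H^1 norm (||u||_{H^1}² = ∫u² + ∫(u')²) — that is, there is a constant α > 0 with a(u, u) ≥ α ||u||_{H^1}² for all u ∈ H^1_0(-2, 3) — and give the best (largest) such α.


α = (π^2 + 75/4)/(π^2 + 25)

Coercivity of a(·,·) on H^1_0(-2, 3) means a(u, u) ≥ α ||u||_{H^1}² for every u ∈ H^1_0.
The interval has length L = 5, and Poincaré/coercivity depend only on L. Here a(u, u) = ∫(u')² + (3/4)·∫u².
Here 0 < c = 3/4 < 1. The condition a(u,u) ≥ α||u||_{H^1}² reads (1−α)∫(u')² ≥ (α−c)∫u². Any admissible α is ≤ 1 (rapidly oscillating u have ∫u²/∫(u')² → 0), and α = 1 would force 0 ≥ (1−c)∫u², impossible since c < 1; so 1−α > 0. By the sharp Poincaré inequality on H^1_0 of an interval of length L, ∫(u')² ≥ (π/L)²∫u² with equality for the first sine mode sin(π(x−x₀)/L) (x₀ the left endpoint), so the inequality holds for all u iff (1−α)(π/L)² ≥ α − c, i.e. α ≤ ((π/L)² + c)/((π/L)² + 1) = (1 + c(L/π)²)/(1 + (L/π)²). With (π/L)² = π^2/25 and c = 3/4, the largest admissible constant is α = ((π/L)² + c)/((π/L)² + 1).
Simplifying, α = (π^2 + 75/4)/(π^2 + 25).


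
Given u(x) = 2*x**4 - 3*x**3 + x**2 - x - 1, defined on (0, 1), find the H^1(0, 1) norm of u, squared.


||u||_{H^1}^2 = 313/90

The H^1 norm (squared) on an interval (0, L) is
  ||u||_{H^1}^2 = ∫_0^L u(x)^2 dx + ∫_0^L u'(x)^2 dx.
Compute u'(x) = 8*x**3 - 9*x**2 + 2*x - 1.
Then u(x)^2 = 4*x**8 - 12*x**7 + 13*x**6 - 10*x**5 + 3*x**4 + 4*x**3 - x**2 + 2*x + 1 and u'(x)^2 = 64*x**6 - 144*x**5 + 113*x**4 - 52*x**3 + 22*x**2 - 4*x + 1.
Integrate each monomial from 0 to 1 using ∫_0^1 c·x^n dx = c·1^(n+1)/(n+1):
  ∫_0^1 u(x)^2 dx = ∫_0^1 (4*x^8 - 12*x^7 + 13*x^6 - 10*x^5 + 3*x^4 + 4*x^3 - x^2 + 2*x + 1) dx. Term by term:
    ∫_0^1 4*x^8 dx = 4/9;  ∫_0^1 -12*x^7 dx = -3/2;  ∫_0^1 13*x^6 dx = 13/7;
    ∫_0^1 -10*x^5 dx = -5/3;  ∫_0^1 3*x^4 dx = 3/5;  ∫_0^1 4*x^3 dx = 1;
    ∫_0^1 -x^2 dx = -1/3;  ∫_0^1 2*x dx = 1;  ∫_0^1 1 dx = 1.
  Sum: 4/9 − 3/2 + 13/7 − 5/3 + 3/5 + 1 − 1/3 + 1 + 1 = 1513/630.
  ∫_0^1 u'(x)^2 dx = ∫_0^1 (64*x^6 - 144*x^5 + 113*x^4 - 52*x^3 + 22*x^2 - 4*x + 1) dx. Term by term:
    ∫_0^1 64*x^6 dx = 64/7;  ∫_0^1 -144*x^5 dx = -24;  ∫_0^1 113*x^4 dx = 113/5;
    ∫_0^1 -52*x^3 dx = -13;  ∫_0^1 22*x^2 dx = 22/3;  ∫_0^1 -4*x dx = -2;
    ∫_0^1 1 dx = 1.
  Sum: 64/7 − 24 + 113/5 − 13 + 22/3 − 2 + 1 = 113/105.
Adding: ||u||_{H^1}^2 = 1513/630 + 113/105 = 313/90.


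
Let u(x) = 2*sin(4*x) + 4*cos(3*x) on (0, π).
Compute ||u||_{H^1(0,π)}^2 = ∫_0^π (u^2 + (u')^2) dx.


||u||_{H^1(0,π)}^2 = 1280/7 + 114*π

u'(x) = -12*sin(3*x) + 8*cos(4*x).
Expand u² and (u')² and integrate term by term on (0, π), using: for integers n ≥ 1, ∫_0^π sin²(nx) dx = ∫_0^π cos²(nx) dx = π/2; for n ≠ n', ∫_0^π sin(nx)sin(n'x) dx = ∫_0^π cos(nx)cos(n'x) dx = 0; and by product-to-sum, ∫_0^π sin(nx)cos(n'x) dx = ½∫_0^π [sin((n+n')x) + sin((n−n')x)] dx, which is 0 when n+n' is even and 2n/(n²−n'²) when n+n' is odd (it need not vanish on (0, π)).
  u² squared terms: (2)²·∫sin(4x)² dx = 4·π/2 = 2*π;  (4)²·∫cos(3x)² dx = 16·π/2 = 8*π.
  u² cross terms: 2·(2)·(4)·∫sin(4x)·cos(3x) dx = 16·(8/7) = 128/7.
  So ∫_0^π u² dx = 2*π + 8*π + 128/7 = 128/7 + 10*π.
  (u')² squared terms: (-12)²·∫sin(3x)² dx = 144·π/2 = 72*π;  (8)²·∫cos(4x)² dx = 64·π/2 = 32*π.
  (u')² cross terms: 2·(-12)·(8)·∫sin(3x)·cos(4x) dx = -192·(-6/7) = 1152/7.
  So ∫_0^π (u')² dx = 72*π + 32*π + 1152/7 = 1152/7 + 104*π.
||u||_{H^1}^2 = (128/7 + 10*π) + (1152/7 + 104*π) = 1280/7 + 114*π.


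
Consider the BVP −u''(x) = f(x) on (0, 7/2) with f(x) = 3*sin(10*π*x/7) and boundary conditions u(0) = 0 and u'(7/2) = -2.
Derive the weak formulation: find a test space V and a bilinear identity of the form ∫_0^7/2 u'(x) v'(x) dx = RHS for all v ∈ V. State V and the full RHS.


V = {v ∈ H^1(0, 7/2) : v(0) = 0} (test functions vanish at x = 0 where u is specified); weak form: ∫_0^7/2 u'v' dx = ∫_0^7/2 (3*sin(10*π*x/7)) v dx − 2·v(7/2) for all v ∈ V.

Multiply both sides by a test function v and integrate from 0 to 7/2:
  ∫_0^7/2 −u''(x) v(x) dx = ∫_0^7/2 f(x) v(x) dx.
Integrate the LHS by parts once:
  ∫_0^7/2 −u'' v dx = −[u'(x) v(x)]_0^7/2 + ∫_0^7/2 u'(x) v'(x) dx.
Thus ∫_0^7/2 u'(x) v'(x) dx = ∫_0^7/2 f(x) v(x) dx + [u'(x) v(x)]_0^7/2.
Choose V so that boundary terms are either known or forced to vanish.
Mixed BC: u(0) = 0 (Dirichlet) and u'(7/2) = -2 (Neumann). Define V = {v ∈ H^1(0, 7/2) : v(0) = 0}. Then [u' v]_0^7/2 = u'(7/2)·v(7/2) − u'(0)·0 = − 2·v(7/2).
Weak formulation: find u (satisfying any essential BC) such that ∫_0^7/2 u'(x) v'(x) dx = ∫_0^7/2 f v dx − 2·v(7/2) for all v ∈ V (Dirichlet at 0 absorbed into V; Neumann datum at x = 7/2 contributes the boundary term).
Substituting f(x) = 3*sin(10*π*x/7), the right-hand side is ∫_0^7/2 (3*sin(10*π*x/7)) v dx − 2·v(7/2).


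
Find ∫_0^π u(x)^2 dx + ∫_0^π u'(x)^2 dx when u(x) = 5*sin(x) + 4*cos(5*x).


||u||_{H^1(0,π)}^2 = 233*π

u'(x) = -20*sin(5*x) + 5*cos(x).
Expand u² and (u')² and integrate term by term on (0, π), using: for integers n ≥ 1, ∫_0^π sin²(nx) dx = ∫_0^π cos²(nx) dx = π/2; for n ≠ n', ∫_0^π sin(nx)sin(n'x) dx = ∫_0^π cos(nx)cos(n'x) dx = 0; and by product-to-sum, ∫_0^π sin(nx)cos(n'x) dx = ½∫_0^π [sin((n+n')x) + sin((n−n')x)] dx, which is 0 when n+n' is even and 2n/(n²−n'²) when n+n' is odd (it need not vanish on (0, π)).
  u² squared terms: (4)²·∫cos(5x)² dx = 16·π/2 = 8*π;  (5)²·∫sin(x)² dx = 25·π/2 = 25*π/2.
  u² cross terms: 2·(4)·(5)·∫cos(5x)·sin(x) dx = 40·(0) = 0.
  So ∫_0^π u² dx = 8*π + 25*π/2 + 0 = 41*π/2.
  (u')² squared terms: (-20)²·∫sin(5x)² dx = 400·π/2 = 200*π;  (5)²·∫cos(x)² dx = 25·π/2 = 25*π/2.
  (u')² cross terms: 2·(-20)·(5)·∫sin(5x)·cos(x) dx = -200·(0) = 0.
  So ∫_0^π (u')² dx = 200*π + 25*π/2 + 0 = 425*π/2.
||u||_{H^1}^2 = (41*π/2) + (425*π/2) = 233*π.


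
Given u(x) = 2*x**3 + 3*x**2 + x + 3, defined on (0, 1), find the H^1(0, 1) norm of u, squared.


||u||_{H^1}^2 = 16003/210

The H^1 norm (squared) on an interval (0, L) is
  ||u||_{H^1}^2 = ∫_0^L u(x)^2 dx + ∫_0^L u'(x)^2 dx.
Compute u'(x) = 6*x**2 + 6*x + 1.
Then u(x)^2 = 4*x**6 + 12*x**5 + 13*x**4 + 18*x**3 + 19*x**2 + 6*x + 9 and u'(x)^2 = 36*x**4 + 72*x**3 + 48*x**2 + 12*x + 1.
Integrate each monomial from 0 to 1 using ∫_0^1 c·x^n dx = c·1^(n+1)/(n+1):
  ∫_0^1 u(x)^2 dx = ∫_0^1 (4*x^6 + 12*x^5 + 13*x^4 + 18*x^3 + 19*x^2 + 6*x + 9) dx. Term by term:
    ∫_0^1 4*x^6 dx = 4/7;  ∫_0^1 12*x^5 dx = 2;  ∫_0^1 13*x^4 dx = 13/5;
    ∫_0^1 18*x^3 dx = 9/2;  ∫_0^1 19*x^2 dx = 19/3;  ∫_0^1 6*x dx = 3;
    ∫_0^1 9 dx = 9.
  Sum: 4/7 + 2 + 13/5 + 9/2 + 19/3 + 3 + 9 = 5881/210.
  ∫_0^1 u'(x)^2 dx = ∫_0^1 (36*x^4 + 72*x^3 + 48*x^2 + 12*x + 1) dx. Term by term:
    ∫_0^1 36*x^4 dx = 36/5;  ∫_0^1 72*x^3 dx = 18;  ∫_0^1 48*x^2 dx = 16;
    ∫_0^1 12*x dx = 6;  ∫_0^1 1 dx = 1.
  Sum: 36/5 + 18 + 16 + 6 + 1 = 241/5.
Adding: ||u||_{H^1}^2 = 5881/210 + 241/5 = 16003/210.


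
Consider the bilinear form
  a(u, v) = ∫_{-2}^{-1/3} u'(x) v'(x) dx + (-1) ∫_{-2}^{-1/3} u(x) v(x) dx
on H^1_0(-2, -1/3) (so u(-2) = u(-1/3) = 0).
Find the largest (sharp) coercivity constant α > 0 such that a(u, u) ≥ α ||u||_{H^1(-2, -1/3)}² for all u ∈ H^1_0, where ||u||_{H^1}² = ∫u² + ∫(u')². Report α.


α = (-25 + 9*π^2)/(25 + 9*π^2)

Coercivity of a(·,·) on H^1_0(-2, -1/3) means a(u, u) ≥ α ||u||_{H^1}² for every u ∈ H^1_0.
The interval has length L = 5/3, and Poincaré/coercivity depend only on L. Here a(u, u) = ∫(u')² + (-1)·∫u².
Here c = -1 < 0 with |c| < (π/L)² = 9*π^2/25, so coercivity still holds. The condition a(u,u) ≥ α||u||_{H^1}² reads (1−α)∫(u')² ≥ (α−c)∫u². Any admissible α is ≤ 1 (rapidly oscillating u have ∫u²/∫(u')² → 0), and α = 1 would force 0 ≥ (1−c)∫u², impossible since c < 1; so 1−α > 0. By the sharp Poincaré inequality on H^1_0 of an interval of length L, ∫(u')² ≥ (π/L)²∫u² with equality for the first sine mode sin(π(x−x₀)/L) (x₀ the left endpoint), so the inequality holds for all u iff (1−α)(π/L)² ≥ α − c, i.e. α ≤ ((π/L)² + c)/((π/L)² + 1) = (1 + c(L/π)²)/(1 + (L/π)²). (Direct route, valid since c ≤ 0: Poincaré gives c∫u² ≥ c(L/π)²∫(u')², so a(u,u) ≥ (1 + c(L/π)²)∫(u')², while ||u||_{H^1}² ≤ (1 + (L/π)²)∫(u')²; dividing yields the same α.) With (π/L)² = 9*π^2/25 and c = -1, the largest admissible constant is α = ((π/L)² + c)/((π/L)² + 1).
Simplifying, α = (-25 + 9*π^2)/(25 + 9*π^2).


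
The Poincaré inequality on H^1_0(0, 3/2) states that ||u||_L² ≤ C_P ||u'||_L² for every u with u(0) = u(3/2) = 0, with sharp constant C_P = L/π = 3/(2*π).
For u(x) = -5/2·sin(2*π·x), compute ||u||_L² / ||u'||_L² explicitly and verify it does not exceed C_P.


||u||_L² / ||u'||_L² = 1/(2*π) < C_P = 3/(2*π).

u(x) = -5/2·sin(2*π·x), so u'(x) = -5*π*cos(2*π*x).
Writing u(x) = A·sin(kπx/L) with A = -5/2 and k = 3, use ∫_0^L sin²(kπx/L) dx = L/2 and ∫_0^L cos²(kπx/L) dx = L/2.
u² = 25/4·sin²(2*π·x) and (u')² = 25*π^2·cos²(2*π·x), and each of sin², cos² integrates to L/2 = 3/4 over (0, 3/2).
∫_0^3/2 u² dx = 75/16, so ||u||_L² = 5*sqrt(3)/4.
∫_0^3/2 (u')² dx = 75*π^2/4, so ||u'||_L² = 5*sqrt(3)*π/2.
Ratio ||u||_L² / ||u'||_L² = 1/(2*π).
Sharp Poincaré constant on H^1_0(0, 3/2) is C_P = L/π = 3/(2*π), achieved by sin(2*π/3·x).
This is the k = 3 harmonic; the ratio L/(kπ) is strictly less than C_P = L/π, consistent with the sharp inequality ||u||_L² ≤ C_P ||u'||_L².


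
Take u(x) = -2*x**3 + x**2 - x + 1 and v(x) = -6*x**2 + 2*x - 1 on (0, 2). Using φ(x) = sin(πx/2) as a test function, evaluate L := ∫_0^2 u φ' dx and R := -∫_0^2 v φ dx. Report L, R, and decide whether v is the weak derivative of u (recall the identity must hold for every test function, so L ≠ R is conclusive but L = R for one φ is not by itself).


LHS = -192/π^3 + 44/π, RHS = -192/π^3 + 44/π. Yes, v = u' weakly.

u(x) = -2*x**3 + x**2 - x + 1, classical derivative u'(x) = -6*x**2 + 2*x - 1.
φ(x) = sin(πx/2), so φ'(x) = π*cos(π*x/2)/2.
Note φ(0) = φ(2) = 0, so the boundary term u·φ vanishes.
LHS = ∫_0^2 u(x) φ'(x) dx = ∫_0^2 (-π*x^3*cos(π*x/2) + π*x^2*cos(π*x/2)/2 - π*x*cos(π*x/2)/2 + π*cos(π*x/2)/2) dx. Term by term:
  ∫_0^2 π*cos(π*x/2)/2 dx = 0;  ∫_0^2 π*x^2*cos(π*x/2)/2 dx = -8/π;  ∫_0^2 -π*x^3*cos(π*x/2) dx = -192/π^3 + 48/π;
  ∫_0^2 -π*x*cos(π*x/2)/2 dx = 4/π.
Sum: 0 − 8/π + -192/π^3 + 48/π + 4/π = -192/π^3 + 44/π.
So LHS = -192/π^3 + 44/π.
∫_0^2 v(x) φ(x) dx = ∫_0^2 (-6*x^2*sin(π*x/2) + 2*x*sin(π*x/2) - sin(π*x/2)) dx. Term by term:
  ∫_0^2 -sin(π*x/2) dx = -4/π;  ∫_0^2 -6*x^2*sin(π*x/2) dx = -48/π + 192/π^3;  ∫_0^2 2*x*sin(π*x/2) dx = 8/π.
Sum: -4/π + -48/π + 192/π^3 + 8/π = -44/π + 192/π^3.
So RHS = -∫_0^2 v(x) φ(x) dx = -192/π^3 + 44/π.
LHS = RHS, so the identity holds for this test φ.
Moreover u is smooth here and v(x) = u'(x) = -6*x**2 + 2*x - 1 pointwise, so the identity holds for every test function. Hence v is the weak derivative of u.


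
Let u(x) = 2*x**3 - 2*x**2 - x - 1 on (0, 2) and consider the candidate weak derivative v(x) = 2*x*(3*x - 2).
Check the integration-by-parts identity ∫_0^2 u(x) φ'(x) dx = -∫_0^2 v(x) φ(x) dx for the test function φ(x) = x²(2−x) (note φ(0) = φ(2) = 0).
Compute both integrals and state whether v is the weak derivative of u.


LHS = -76/15, RHS = -32/5. No, v is not the weak derivative of u.

u(x) = 2*x**3 - 2*x**2 - x - 1, classical derivative u'(x) = 6*x**2 - 4*x - 1.
φ(x) = x²(2−x), so φ'(x) = x*(4 - 3*x).
Note φ(0) = φ(2) = 0, so the boundary term u·φ vanishes.
LHS = ∫_0^2 u(x) φ'(x) dx = ∫_0^2 (-6*x^5 + 14*x^4 - 5*x^3 - x^2 - 4*x) dx. Term by term:
  ∫_0^2 -6*x^5 dx = -64;  ∫_0^2 14*x^4 dx = 448/5;  ∫_0^2 -5*x^3 dx = -20;
  ∫_0^2 -x^2 dx = -8/3;  ∫_0^2 -4*x dx = -8.
Sum: -64 + 448/5 − 20 − 8/3 − 8 = -76/15.
So LHS = -76/15.
∫_0^2 v(x) φ(x) dx = ∫_0^2 (-6*x^5 + 16*x^4 - 8*x^3) dx. Term by term:
  ∫_0^2 -6*x^5 dx = -64;  ∫_0^2 16*x^4 dx = 512/5;  ∫_0^2 -8*x^3 dx = -32.
Sum: -64 + 512/5 − 32 = 32/5.
So RHS = -∫_0^2 v(x) φ(x) dx = -32/5.
LHS − RHS = 4/3 ≠ 0, so the identity fails.
(For a valid weak derivative the identity must hold for EVERY test function, in particular this one. The failure shows v is NOT the weak derivative of u.)
Correct weak derivative would be u'(x) = 6*x**2 - 4*x - 1.


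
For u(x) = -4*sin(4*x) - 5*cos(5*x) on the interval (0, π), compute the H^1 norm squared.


||u||_{H^1(0,π)}^2 = -8320/9 + 461*π

u'(x) = 25*sin(5*x) - 16*cos(4*x).
Expand u² and (u')² and integrate term by term on (0, π), using: for integers n ≥ 1, ∫_0^π sin²(nx) dx = ∫_0^π cos²(nx) dx = π/2; for n ≠ n', ∫_0^π sin(nx)sin(n'x) dx = ∫_0^π cos(nx)cos(n'x) dx = 0; and by product-to-sum, ∫_0^π sin(nx)cos(n'x) dx = ½∫_0^π [sin((n+n')x) + sin((n−n')x)] dx, which is 0 when n+n' is even and 2n/(n²−n'²) when n+n' is odd (it need not vanish on (0, π)).
  u² squared terms: (-5)²·∫cos(5x)² dx = 25·π/2 = 25*π/2;  (-4)²·∫sin(4x)² dx = 16·π/2 = 8*π.
  u² cross terms: 2·(-5)·(-4)·∫cos(5x)·sin(4x) dx = 40·(-8/9) = -320/9.
  So ∫_0^π u² dx = 25*π/2 + 8*π − 320/9 = -320/9 + 41*π/2.
  (u')² squared terms: (-16)²·∫cos(4x)² dx = 256·π/2 = 128*π;  (25)²·∫sin(5x)² dx = 625·π/2 = 625*π/2.
  (u')² cross terms: 2·(-16)·(25)·∫cos(4x)·sin(5x) dx = -800·(10/9) = -8000/9.
  So ∫_0^π (u')² dx = 128*π + 625*π/2 − 8000/9 = -8000/9 + 881*π/2.
||u||_{H^1}^2 = (-320/9 + 41*π/2) + (-8000/9 + 881*π/2) = -8320/9 + 461*π.
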